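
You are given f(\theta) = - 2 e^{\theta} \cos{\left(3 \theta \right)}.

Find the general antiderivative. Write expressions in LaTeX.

F(\theta) = \frac{\left(- 3 \sin{\left(3 \theta \right)} - \cos{\left(3 \theta \right)}\right) e^{\theta}}{5} + C

Any candidate F(\theta) must reproduce f(\theta) exactly when differentiated.
Check: d/d\theta[\frac{\left(- 3 \sin{\left(3 \theta \right)} - \cos{\left(3 \theta \right)}\right) e^{\theta}}{5}] = - 2 e^{\theta} \cos{\left(3 \theta \right)} = f(\theta).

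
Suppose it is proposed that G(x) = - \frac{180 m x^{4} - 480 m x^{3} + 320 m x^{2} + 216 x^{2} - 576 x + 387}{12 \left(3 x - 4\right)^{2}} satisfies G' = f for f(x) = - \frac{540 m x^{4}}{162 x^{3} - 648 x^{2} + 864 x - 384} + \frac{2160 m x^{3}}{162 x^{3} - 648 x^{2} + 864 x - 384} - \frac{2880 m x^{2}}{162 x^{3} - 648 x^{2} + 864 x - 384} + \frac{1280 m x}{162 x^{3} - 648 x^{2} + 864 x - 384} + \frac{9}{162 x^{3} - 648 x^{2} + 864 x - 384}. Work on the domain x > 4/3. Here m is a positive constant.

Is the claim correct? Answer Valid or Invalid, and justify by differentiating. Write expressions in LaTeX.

Valid - the claim checks out under differentiation.

d/dx[G] = \frac{- 540 m x^{4} + 2160 m x^{3} - 2880 m x^{2} + 1280 m x + 9}{162 x^{3} - 648 x^{2} + 864 x - 384}
This equals f(x) exactly, so the claim holds.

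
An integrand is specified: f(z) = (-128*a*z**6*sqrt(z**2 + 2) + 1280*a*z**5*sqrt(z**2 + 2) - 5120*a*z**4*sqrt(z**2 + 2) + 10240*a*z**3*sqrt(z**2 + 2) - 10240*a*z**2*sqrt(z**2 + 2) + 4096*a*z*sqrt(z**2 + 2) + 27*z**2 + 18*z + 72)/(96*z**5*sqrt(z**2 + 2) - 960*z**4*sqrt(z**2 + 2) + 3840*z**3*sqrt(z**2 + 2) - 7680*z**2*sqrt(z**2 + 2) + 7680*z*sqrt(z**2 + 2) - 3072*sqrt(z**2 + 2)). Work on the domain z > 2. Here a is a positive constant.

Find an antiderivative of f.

An antiderivative F(z) passes only if d/dz[F] lands on f(z) exactly.
Check: d/dz[-(64*a*z**6 - 512*a*z**5 + 1536*a*z**4 - 2048*a*z**3 + 1024*a*z**2 + 9*sqrt(z**2 + 2))/(96*(z - 2)**4)] = (-128*a*z**6*sqrt(z**2 + 2) + 1280*a*z**5*sqrt(z**2 + 2) - 5120*a*z**4*sqrt(z**2 + 2) + 10240*a*z**3*sqrt(z**2 + 2) - 10240*a*z**2*sqrt(z**2 + 2) + 4096*a*z*sqrt(z**2 + 2) + 27*z**2 + 18*z + 72)/(96*z**5*sqrt(z**2 + 2) - 960*z**4*sqrt(z**2 + 2) + 3840*z**3*sqrt(z**2 + 2) - 7680*z**2*sqrt(z**2 + 2) + 7680*z*sqrt(z**2 + 2) - 3072*sqrt(z**2 + 2)) = f(z).

An antiderivative is F(z) = -(64*a*z**6 - 512*a*z**5 + 1536*a*z**4 - 2048*a*z**3 + 1024*a*z**2 + 9*sqrt(z**2 + 2))/(96*(z - 2)**4).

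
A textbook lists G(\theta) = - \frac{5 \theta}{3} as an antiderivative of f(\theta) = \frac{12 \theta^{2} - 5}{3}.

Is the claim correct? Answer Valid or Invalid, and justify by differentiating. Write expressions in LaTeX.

d/d\theta[G] = - \frac{5}{3}
d/d\theta[G] - f(\theta) = - 4 \theta^{2} != 0.

Invalid: d/d\theta[G] - f = - 4 \theta^{2}, which is not 0.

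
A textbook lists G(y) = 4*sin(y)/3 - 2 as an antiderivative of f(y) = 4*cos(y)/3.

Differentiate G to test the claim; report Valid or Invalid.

Valid - differentiating G returns exactly f.

d/dy[G] = 4*cos(y)/3
This equals f(y) exactly, so the claim holds.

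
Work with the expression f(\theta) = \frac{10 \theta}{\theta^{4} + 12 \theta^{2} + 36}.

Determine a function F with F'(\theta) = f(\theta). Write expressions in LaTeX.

f matches the chain-rule pattern g'(h)*h' with inner function h(\theta) = \frac{\theta^{2}}{2} + 3; substituting u = h(\theta) collapses the integral.
Check: d/d\theta[- \frac{5}{\theta^{2} + 6}] = \frac{10 \theta}{\theta^{4} + 12 \theta^{2} + 36} = f(\theta).

An antiderivative is F(\theta) = - \frac{5}{\theta^{2} + 6}.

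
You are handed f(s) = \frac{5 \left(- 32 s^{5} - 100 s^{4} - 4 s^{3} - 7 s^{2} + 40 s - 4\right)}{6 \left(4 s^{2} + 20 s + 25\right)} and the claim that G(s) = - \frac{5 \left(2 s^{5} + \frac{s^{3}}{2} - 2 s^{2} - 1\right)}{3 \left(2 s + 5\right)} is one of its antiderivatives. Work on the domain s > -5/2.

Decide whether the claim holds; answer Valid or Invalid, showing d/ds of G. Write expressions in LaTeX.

d/ds[G] = \frac{- 160 s^{5} - 500 s^{4} - 20 s^{3} - 35 s^{2} + 200 s - 20}{24 s^{2} + 120 s + 150}
This equals f(s) exactly, so the claim holds.

Valid. The derivative of G reproduces f.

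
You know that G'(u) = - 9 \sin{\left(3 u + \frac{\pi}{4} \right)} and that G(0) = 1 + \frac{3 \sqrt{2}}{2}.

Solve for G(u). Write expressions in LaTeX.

G(u) = 3 \cos{\left(3 u + \frac{\pi}{4} \right)} + 1

Since d/du undoes antidifferentiation here, G(u) must give back the stated G'(u).
A general antiderivative is 3 \cos{\left(3 u + \frac{\pi}{4} \right)} + C.
The condition gives C = 1 + \frac{3 \sqrt{2}}{2} - (\frac{3 \sqrt{2}}{2}) = 1.
So G(u) = 3 \cos{\left(3 u + \frac{\pi}{4} \right)} + 1.
Check: d/du[3 \cos{\left(3 u + \frac{\pi}{4} \right)} + 1] = - 9 \sin{\left(3 u + \frac{\pi}{4} \right)} = G'(u).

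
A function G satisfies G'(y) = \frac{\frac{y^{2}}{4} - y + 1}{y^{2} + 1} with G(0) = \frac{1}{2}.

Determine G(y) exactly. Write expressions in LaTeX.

G(y) = \frac{y}{4} - \frac{\log{\left(y^{2} + 1 \right)}}{2} + \frac{3 \operatorname{atan}{\left(y \right)}}{4} + \frac{1}{2}

Recover the given G'(y) by differentiating a candidate G(y); any mismatch rules it out.
A general antiderivative is \frac{y}{4} - \frac{\log{\left(y^{2} + 1 \right)}}{2} + \frac{3 \operatorname{atan}{\left(y \right)}}{4} + C.
The condition gives C = \frac{1}{2} - (0) = \frac{1}{2}.
So G(y) = \frac{y}{4} - \frac{\log{\left(y^{2} + 1 \right)}}{2} + \frac{3 \operatorname{atan}{\left(y \right)}}{4} + \frac{1}{2}.
Check: d/dy[\frac{y}{4} - \frac{\log{\left(y^{2} + 1 \right)}}{2} + \frac{3 \operatorname{atan}{\left(y \right)}}{4} + \frac{1}{2}] = \frac{y^{2} - 4 y + 4}{4 y^{2} + 4}, which equals G'(y).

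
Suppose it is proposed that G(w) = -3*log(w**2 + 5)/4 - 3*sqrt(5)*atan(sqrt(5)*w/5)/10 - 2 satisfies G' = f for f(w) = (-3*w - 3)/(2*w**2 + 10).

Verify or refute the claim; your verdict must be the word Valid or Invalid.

d/dw[G] = (-3*w - 3)/(2*w**2 + 10)
This equals f(w) exactly, so the claim holds.

Valid. The derivative of G reproduces f.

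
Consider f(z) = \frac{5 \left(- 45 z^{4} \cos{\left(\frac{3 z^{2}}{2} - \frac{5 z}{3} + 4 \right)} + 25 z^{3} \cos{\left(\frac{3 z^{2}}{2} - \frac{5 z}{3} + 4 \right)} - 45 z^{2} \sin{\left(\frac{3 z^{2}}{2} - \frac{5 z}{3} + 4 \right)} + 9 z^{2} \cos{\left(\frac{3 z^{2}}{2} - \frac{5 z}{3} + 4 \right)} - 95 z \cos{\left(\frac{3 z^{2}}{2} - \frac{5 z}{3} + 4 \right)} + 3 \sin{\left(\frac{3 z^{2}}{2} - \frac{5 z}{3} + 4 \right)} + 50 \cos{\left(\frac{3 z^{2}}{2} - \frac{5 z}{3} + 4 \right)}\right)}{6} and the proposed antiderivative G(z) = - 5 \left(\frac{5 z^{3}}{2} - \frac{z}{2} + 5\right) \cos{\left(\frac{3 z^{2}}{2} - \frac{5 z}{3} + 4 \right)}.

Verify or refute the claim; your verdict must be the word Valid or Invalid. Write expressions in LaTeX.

d/dz[G] = \frac{75 z^{4} \sin{\left(\frac{3 z^{2}}{2} - \frac{5 z}{3} + 4 \right)}}{2} - \frac{125 z^{3} \sin{\left(\frac{3 z^{2}}{2} - \frac{5 z}{3} + 4 \right)}}{6} - \frac{15 z^{2} \sin{\left(\frac{3 z^{2}}{2} - \frac{5 z}{3} + 4 \right)}}{2} - \frac{75 z^{2} \cos{\left(\frac{3 z^{2}}{2} - \frac{5 z}{3} + 4 \right)}}{2} + \frac{475 z \sin{\left(\frac{3 z^{2}}{2} - \frac{5 z}{3} + 4 \right)}}{6} - \frac{125 \sin{\left(\frac{3 z^{2}}{2} - \frac{5 z}{3} + 4 \right)}}{3} + \frac{5 \cos{\left(\frac{3 z^{2}}{2} - \frac{5 z}{3} + 4 \right)}}{2}
d/dz[G] - f(z) = \frac{75 z^{4} \sin{\left(\frac{3 z^{2}}{2} - \frac{5 z}{3} + 4 \right)}}{2} + \frac{75 z^{4} \cos{\left(\frac{3 z^{2}}{2} - \frac{5 z}{3} + 4 \right)}}{2} - \frac{125 z^{3} \sin{\left(\frac{3 z^{2}}{2} - \frac{5 z}{3} + 4 \right)}}{6} - \frac{125 z^{3} \cos{\left(\frac{3 z^{2}}{2} - \frac{5 z}{3} + 4 \right)}}{6} + 30 z^{2} \sin{\left(\frac{3 z^{2}}{2} - \frac{5 z}{3} + 4 \right)} - 45 z^{2} \cos{\left(\frac{3 z^{2}}{2} - \frac{5 z}{3} + 4 \right)} + \frac{475 z \sin{\left(\frac{3 z^{2}}{2} - \frac{5 z}{3} + 4 \right)}}{6} + \frac{475 z \cos{\left(\frac{3 z^{2}}{2} - \frac{5 z}{3} + 4 \right)}}{6} - \frac{265 \sin{\left(\frac{3 z^{2}}{2} - \frac{5 z}{3} + 4 \right)}}{6} - \frac{235 \cos{\left(\frac{3 z^{2}}{2} - \frac{5 z}{3} + 4 \right)}}{6} != 0.

Invalid: d/dz[G] - f = \frac{75 z^{4} \sin{\left(\frac{3 z^{2}}{2} - \frac{5 z}{3} + 4 \right)}}{2} + \frac{75 z^{4} \cos{\left(\frac{3 z^{2}}{2} - \frac{5 z}{3} + 4 \right)}}{2} - \frac{125 z^{3} \sin{\left(\frac{3 z^{2}}{2} - \frac{5 z}{3} + 4 \right)}}{6} - \frac{125 z^{3} \cos{\left(\frac{3 z^{2}}{2} - \frac{5 z}{3} + 4 \right)}}{6} + 30 z^{2} \sin{\left(\frac{3 z^{2}}{2} - \frac{5 z}{3} + 4 \right)} - 45 z^{2} \cos{\left(\frac{3 z^{2}}{2} - \frac{5 z}{3} + 4 \right)} + \frac{475 z \sin{\left(\frac{3 z^{2}}{2} - \frac{5 z}{3} + 4 \right)}}{6} + \frac{475 z \cos{\left(\frac{3 z^{2}}{2} - \frac{5 z}{3} + 4 \right)}}{6} - \frac{265 \sin{\left(\frac{3 z^{2}}{2} - \frac{5 z}{3} + 4 \right)}}{6} - \frac{235 \cos{\left(\frac{3 z^{2}}{2} - \frac{5 z}{3} + 4 \right)}}{6}, which is not 0.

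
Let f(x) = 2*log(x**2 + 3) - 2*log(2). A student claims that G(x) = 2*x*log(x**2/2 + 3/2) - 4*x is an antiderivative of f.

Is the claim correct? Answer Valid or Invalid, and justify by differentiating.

Invalid: d/dx[G] - f = -12/(x**2 + 3), which is not 0.

d/dx[G] = (2*x**2*log(x**2 + 3) - 2*x**2*log(2) + 6*log(x**2 + 3) - 12 - 6*log(2))/(x**2 + 3)
d/dx[G] - f(x) = -12/(x**2 + 3) != 0.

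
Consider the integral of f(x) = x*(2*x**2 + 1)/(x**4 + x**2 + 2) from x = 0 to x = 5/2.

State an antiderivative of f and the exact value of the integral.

Antiderivative: F(x) = log(x**4 + x**2 + 2)/2; value = -log(2)/2 + log(757/16)/2

f matches the chain-rule pattern g'(h)*h' with inner function h(x) = x**4 + x**2 + 2; substituting u = h(x) collapses the integral.
F(x) = log(x**4 + x**2 + 2)/2 is an antiderivative of f.
Check: d/dx[log(x**4 + x**2 + 2)/2] = (2*x**3 + x)/(x**4 + x**2 + 2), which equals f(x).
F(5/2) = log(757/16)/2; F(0) = log(2)/2.
Integral = F(5/2) - F(0) = -log(2)/2 + log(757/16)/2.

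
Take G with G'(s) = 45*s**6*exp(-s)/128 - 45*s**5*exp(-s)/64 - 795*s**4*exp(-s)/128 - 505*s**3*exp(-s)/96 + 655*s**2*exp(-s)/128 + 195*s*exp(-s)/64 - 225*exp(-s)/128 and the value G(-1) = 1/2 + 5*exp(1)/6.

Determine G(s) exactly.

G(s) = (5*(-3*s**2 - 4*s + 3)**3 + 192*exp(s))*exp(-s)/384

G'(s) has the shape u'v + uv' for u = 5*(-3*s**2/4 - s + 3/4)**3/6 and v = exp(-s) — it is the derivative of the product u*v.
A general antiderivative is 5*(-3*s**2/4 - s + 3/4)**3*exp(-s)/6 + C.
The condition gives C = 1/2 + 5*exp(1)/6 - (5*exp(1)/6) = 1/2.
So G(s) = (5*(-3*s**2 - 4*s + 3)**3 + 192*exp(s))*exp(-s)/384.
Check: d/ds[(5*(-3*s**2 - 4*s + 3)**3 + 192*exp(s))*exp(-s)/384] = (135*s**6 - 270*s**5 - 2385*s**4 - 2020*s**3 + 1965*s**2 + 1170*s - 675)*exp(-s)/384, which equals G'(s).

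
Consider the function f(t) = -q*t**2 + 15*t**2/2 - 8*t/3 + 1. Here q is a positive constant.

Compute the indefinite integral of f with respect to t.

Integrate term by term and add the pieces.
Check: d/dt[(-4*q*t**3 + 30*t**3 - 16*t**2 + 12*t + 9)/12] = -q*t**2 + 15*t**2/2 - 8*t/3 + 1 = f(t).

F(t) = (-4*q*t**3 + 30*t**3 - 16*t**2 + 12*t + 9)/12 + C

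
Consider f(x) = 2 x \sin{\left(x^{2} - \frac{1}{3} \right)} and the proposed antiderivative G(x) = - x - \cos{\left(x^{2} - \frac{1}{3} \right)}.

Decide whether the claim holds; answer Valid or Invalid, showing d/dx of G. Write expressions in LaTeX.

d/dx[G] = 2 x \sin{\left(x^{2} - \frac{1}{3} \right)} - 1
d/dx[G] - f(x) = -1 != 0.

Invalid: d/dx[G] - f = -1, which is not 0.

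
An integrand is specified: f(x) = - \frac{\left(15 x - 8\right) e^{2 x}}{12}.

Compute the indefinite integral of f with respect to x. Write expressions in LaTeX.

f has the shape u'v + uv' for u = \frac{31}{48} - \frac{5 x}{8} and v = e^{2 x} — it is the derivative of the product u*v.
Check: d/dx[- \frac{\left(30 x - 31\right) e^{2 x}}{48}] = - \frac{5 x e^{2 x}}{4} + \frac{2 e^{2 x}}{3}, which equals f(x).

F(x) = - \frac{\left(30 x - 31\right) e^{2 x}}{48} + C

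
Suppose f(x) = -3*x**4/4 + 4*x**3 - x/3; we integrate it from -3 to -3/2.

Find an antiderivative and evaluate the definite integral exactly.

The integrand splits into summands that can be handled one at a time.
F(x) = x**2*(-9*x**3 + 60*x**2 - 10)/60 is an antiderivative of f.
Check: d/dx[x**2*(-9*x**3 + 60*x**2 - 10)/60] = -3*x**4/4 + 4*x**3 - x/3 = f(x).
F(-3/2) = 3729/640; F(-3) = 2319/20.
Integral = F(-3/2) - F(-3) = -70479/640.

Antiderivative: F(x) = x**2*(-9*x**3 + 60*x**2 - 10)/60; value = -70479/640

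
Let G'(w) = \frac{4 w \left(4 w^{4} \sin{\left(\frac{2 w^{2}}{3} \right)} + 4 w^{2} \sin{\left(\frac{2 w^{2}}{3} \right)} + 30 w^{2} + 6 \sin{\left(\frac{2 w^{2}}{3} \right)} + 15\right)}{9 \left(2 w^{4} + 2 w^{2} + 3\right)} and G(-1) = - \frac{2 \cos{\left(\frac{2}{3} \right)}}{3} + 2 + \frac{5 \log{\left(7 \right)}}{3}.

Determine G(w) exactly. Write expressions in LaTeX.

G(w) = \frac{5 \log{\left(2 w^{4} + 2 w^{2} + 3 \right)} - 2 \cos{\left(\frac{2 w^{2}}{3} \right)} + 6}{3}

The proposed G(w) is checked by its d/dw: the result must match the given G'(w).
A general antiderivative is \frac{5 \log{\left(2 w^{4} + 2 w^{2} + 3 \right)}}{3} - \frac{2 \cos{\left(\frac{2 w^{2}}{3} \right)}}{3} + C.
The condition gives C = - \frac{2 \cos{\left(\frac{2}{3} \right)}}{3} + 2 + \frac{5 \log{\left(7 \right)}}{3} - (- \frac{2 \cos{\left(\frac{2}{3} \right)}}{3} + \frac{5 \log{\left(7 \right)}}{3}) = 2.
So G(w) = \frac{5 \log{\left(2 w^{4} + 2 w^{2} + 3 \right)} - 2 \cos{\left(\frac{2 w^{2}}{3} \right)} + 6}{3}.
Check: d/dw[\frac{5 \log{\left(2 w^{4} + 2 w^{2} + 3 \right)} - 2 \cos{\left(\frac{2 w^{2}}{3} \right)} + 6}{3}] = \frac{16 w^{5} \sin{\left(\frac{2 w^{2}}{3} \right)} + 16 w^{3} \sin{\left(\frac{2 w^{2}}{3} \right)} + 120 w^{3} + 24 w \sin{\left(\frac{2 w^{2}}{3} \right)} + 60 w}{18 w^{4} + 18 w^{2} + 27}, which equals G'(w).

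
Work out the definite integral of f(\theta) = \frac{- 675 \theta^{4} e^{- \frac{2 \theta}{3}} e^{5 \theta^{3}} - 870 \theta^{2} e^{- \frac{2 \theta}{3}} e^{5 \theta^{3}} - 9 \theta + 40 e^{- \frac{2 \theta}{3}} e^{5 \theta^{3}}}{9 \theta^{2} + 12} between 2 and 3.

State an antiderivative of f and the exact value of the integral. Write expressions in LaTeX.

Antiderivative: F(\theta) = - 5 e^{5 \theta^{3} - \frac{2 \theta}{3}} - \frac{\log{\left(\frac{3 \theta^{2}}{2} + 2 \right)}}{2}; value = - 5 e^{133} - \frac{\log{\left(\frac{31}{2} \right)}}{2} + \frac{\log{\left(8 \right)}}{2} + 5 e^{\frac{116}{3}}

A first test for any F(\theta): its \theta-derivative must equal f(\theta) identically.
F(\theta) = - 5 e^{5 \theta^{3} - \frac{2 \theta}{3}} - \frac{\log{\left(\frac{3 \theta^{2}}{2} + 2 \right)}}{2} is an antiderivative of f.
Check: d/d\theta[- 5 e^{5 \theta^{3} - \frac{2 \theta}{3}} - \frac{\log{\left(\frac{3 \theta^{2}}{2} + 2 \right)}}{2}] = \frac{- 675 \theta^{4} e^{- \frac{2 \theta}{3}} e^{5 \theta^{3}} - 870 \theta^{2} e^{- \frac{2 \theta}{3}} e^{5 \theta^{3}} - 9 \theta + 40 e^{- \frac{2 \theta}{3}} e^{5 \theta^{3}}}{9 \theta^{2} + 12} = f(\theta).
F(3) = - 5 e^{133} - \frac{\log{\left(\frac{31}{2} \right)}}{2}; F(2) = - 5 e^{\frac{116}{3}} - \frac{\log{\left(8 \right)}}{2}.
Integral = F(3) - F(2) = - 5 e^{133} - \frac{\log{\left(\frac{31}{2} \right)}}{2} + \frac{\log{\left(8 \right)}}{2} + 5 e^{\frac{116}{3}}.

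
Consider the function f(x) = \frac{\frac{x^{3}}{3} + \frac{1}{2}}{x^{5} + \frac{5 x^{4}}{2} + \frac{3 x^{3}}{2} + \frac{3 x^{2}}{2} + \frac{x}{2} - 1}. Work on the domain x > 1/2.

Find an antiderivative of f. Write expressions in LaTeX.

An antiderivative is F(x) = - \frac{- 104 \log{\left(x - \frac{1}{2} \right)} + 50 \log{\left(x + 1 \right)} + 156 \log{\left(x + 2 \right)} - 51 \log{\left(x^{2} + 1 \right)} + 114 \operatorname{atan}{\left(x \right)}}{900}.

Factor the denominator (3 \left(x + 1\right) \left(x + 2\right) \left(2 x - 1\right) \left(x^{2} + 1\right)) and decompose: f = \frac{17 x - 19}{150 \left(x^{2} + 1\right)} + \frac{52}{225 \left(2 x - 1\right)} - \frac{13}{75 \left(x + 2\right)} - \frac{1}{18 \left(x + 1\right)}; each piece integrates to a log, atan, or power term.
Check: d/dx[- \frac{- 104 \log{\left(x - \frac{1}{2} \right)} + 50 \log{\left(x + 1 \right)} + 156 \log{\left(x + 2 \right)} - 51 \log{\left(x^{2} + 1 \right)} + 114 \operatorname{atan}{\left(x \right)}}{900}] = \frac{2 x^{3} + 3}{6 x^{5} + 15 x^{4} + 9 x^{3} + 9 x^{2} + 3 x - 6}, which equals f(x).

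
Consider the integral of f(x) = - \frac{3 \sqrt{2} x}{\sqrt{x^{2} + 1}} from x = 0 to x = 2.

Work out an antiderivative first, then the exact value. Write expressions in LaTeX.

Antiderivative: F(x) = - 3 \sqrt{2 x^{2} + 2}; value = - 3 \sqrt{10} + 3 \sqrt{2}

The substitution u = 2 x^{2} + 2 works: f is exactly (dF/du)*(du/dx) for that inner function.
F(x) = - 3 \sqrt{2 x^{2} + 2} is an antiderivative of f.
Check: d/dx[- 3 \sqrt{2 x^{2} + 2}] = - \frac{3 \sqrt{2} x}{\sqrt{x^{2} + 1}} = f(x).
F(2) = - 3 \sqrt{10}; F(0) = - 3 \sqrt{2}.
Integral = F(2) - F(0) = - 3 \sqrt{10} + 3 \sqrt{2}.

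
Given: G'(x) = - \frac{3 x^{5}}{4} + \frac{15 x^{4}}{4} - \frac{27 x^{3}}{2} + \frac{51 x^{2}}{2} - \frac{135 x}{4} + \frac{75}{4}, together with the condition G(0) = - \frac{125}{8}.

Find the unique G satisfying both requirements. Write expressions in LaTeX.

G(x) = - \frac{\left(x^{2} - 2 x + 5\right)^{3}}{8}

G'(x) matches the chain-rule pattern g'(h)*h' with inner function h(x) = \frac{x^{2}}{2} - x + \frac{5}{2}; substituting u = h(x) collapses the integral.
A general antiderivative is - \left(\frac{x^{2}}{2} - x + \frac{5}{2}\right)^{3} + C.
The condition gives C = - \frac{125}{8} - (- \frac{125}{8}) = 0.
So G(x) = - \frac{\left(x^{2} - 2 x + 5\right)^{3}}{8}.
Check: d/dx[- \frac{\left(x^{2} - 2 x + 5\right)^{3}}{8}] = - \frac{3 x^{5}}{4} + \frac{15 x^{4}}{4} - \frac{27 x^{3}}{2} + \frac{51 x^{2}}{2} - \frac{135 x}{4} + \frac{75}{4} = G'(x).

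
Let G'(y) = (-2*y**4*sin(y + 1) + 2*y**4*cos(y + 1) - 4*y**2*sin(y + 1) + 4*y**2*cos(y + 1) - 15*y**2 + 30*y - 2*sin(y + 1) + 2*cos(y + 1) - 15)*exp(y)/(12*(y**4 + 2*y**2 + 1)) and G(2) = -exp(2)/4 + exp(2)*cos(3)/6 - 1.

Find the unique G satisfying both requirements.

G(y) = (2*cos(y + 1)/3 - 5/(y**2 + 1))*exp(y)/4 - 1

G'(y) has the shape u'v + uv' for u = cos(y + 1)/6 - 5/(4*(y**2 + 1)) and v = exp(y) — it is the derivative of the product u*v.
A general antiderivative is (2*cos(y + 1)/3 - 5/(y**2 + 1))*exp(y)/4 + C.
The condition gives C = -exp(2)/4 + exp(2)*cos(3)/6 - 1 - (-exp(2)/4 + exp(2)*cos(3)/6) = -1.
So G(y) = (2*cos(y + 1)/3 - 5/(y**2 + 1))*exp(y)/4 - 1.
Check: d/dy[(2*cos(y + 1)/3 - 5/(y**2 + 1))*exp(y)/4 - 1] = (-2*y**4*exp(y)*sin(y + 1) + 2*y**4*exp(y)*cos(y + 1) - 4*y**2*exp(y)*sin(y + 1) + 4*y**2*exp(y)*cos(y + 1) - 15*y**2*exp(y) + 30*y*exp(y) - 2*exp(y)*sin(y + 1) + 2*exp(y)*cos(y + 1) - 15*exp(y))/(12*y**4 + 24*y**2 + 12), which equals G'(y).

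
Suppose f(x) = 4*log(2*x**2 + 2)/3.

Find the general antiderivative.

Recover f(x) by differentiating a candidate F(x); any mismatch rules it out.
Check: d/dx[4*x*log(x**2 + 1)/3 - 8*x/3 + 4*x*log(2)/3 + 8*atan(x)/3] = 4*log(x**2 + 1)/3 + 4*log(2)/3, which equals f(x).

F(x) = 4*x*log(x**2 + 1)/3 - 8*x/3 + 4*x*log(2)/3 + 8*atan(x)/3 + C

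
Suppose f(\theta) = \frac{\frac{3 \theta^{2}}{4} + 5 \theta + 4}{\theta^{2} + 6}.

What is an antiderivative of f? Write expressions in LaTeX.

A candidate is checked by its d/d\theta: the result must match f(\theta).
Check: d/d\theta[\frac{9 \theta + 30 \log{\left(\theta^{2} + 6 \right)} - \sqrt{6} \operatorname{atan}{\left(\frac{\sqrt{6} \theta}{6} \right)}}{12}] = \frac{3 \theta^{2} + 20 \theta + 16}{4 \theta^{2} + 24}, which equals f(\theta).

An antiderivative is F(\theta) = \frac{9 \theta + 30 \log{\left(\theta^{2} + 6 \right)} - \sqrt{6} \operatorname{atan}{\left(\frac{\sqrt{6} \theta}{6} \right)}}{12}.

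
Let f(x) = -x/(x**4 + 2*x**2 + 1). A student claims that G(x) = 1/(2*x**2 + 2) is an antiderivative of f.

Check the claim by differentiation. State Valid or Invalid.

Valid: G'(x) = f(x).

d/dx[G] = -x/(x**4 + 2*x**2 + 1)
This equals f(x) exactly, so the claim holds.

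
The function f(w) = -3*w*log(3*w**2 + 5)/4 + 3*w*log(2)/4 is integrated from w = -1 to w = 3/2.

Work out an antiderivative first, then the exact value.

Antiderivative: F(w) = -3*w**2*log(3*w**2/2 + 5/2)/8 + 3*w**2/8 - 5*log(3*w**2 + 5)/8; value = -5*log(47/4)/8 - 27*log(47/8)/32 + 15/32 + 3*log(4)/8 + 5*log(8)/8

Integrate term by term and add the pieces.
F(w) = -3*w**2*log(3*w**2/2 + 5/2)/8 + 3*w**2/8 - 5*log(3*w**2 + 5)/8 is an antiderivative of f.
Check: d/dw[-3*w**2*log(3*w**2/2 + 5/2)/8 + 3*w**2/8 - 5*log(3*w**2 + 5)/8] = -3*w*log(3*w**2 + 5)/4 + 3*w*log(2)/4 = f(w).
F(3/2) = -5*log(47/4)/8 - 27*log(47/8)/32 + 27/32; F(-1) = -5*log(8)/8 - 3*log(4)/8 + 3/8.
Integral = F(3/2) - F(-1) = -5*log(47/4)/8 - 27*log(47/8)/32 + 15/32 + 3*log(4)/8 + 5*log(8)/8.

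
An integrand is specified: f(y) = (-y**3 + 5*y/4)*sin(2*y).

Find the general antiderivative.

F(y) = y**3*cos(2*y)/2 - 3*y**2*sin(2*y)/4 - 11*y*cos(2*y)/8 + 11*sin(2*y)/16 + C

For F(y) to be correct the identity F'(y) - f(y) = 0 must hold.
Check: d/dy[y**3*cos(2*y)/2 - 3*y**2*sin(2*y)/4 - 11*y*cos(2*y)/8 + 11*sin(2*y)/16] = -y**3*sin(2*y) + 5*y*sin(2*y)/4, which equals f(y).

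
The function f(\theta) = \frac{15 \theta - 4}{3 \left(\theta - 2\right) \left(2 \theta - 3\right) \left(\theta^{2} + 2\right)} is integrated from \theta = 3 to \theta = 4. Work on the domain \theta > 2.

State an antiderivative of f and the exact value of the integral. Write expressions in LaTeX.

The denominator factors as 3 \left(\theta - 2\right) \left(2 \theta - 3\right) \left(\theta^{2} + 2\right); partial fractions split f into directly integrable pieces: \frac{\theta - 109}{153 \left(\theta^{2} + 2\right)} - \frac{148}{51 \left(2 \theta - 3\right)} + \frac{13}{9 \left(\theta - 2\right)}.
F(\theta) = \frac{13 \log{\left(\theta - 2 \right)}}{9} - \frac{74 \log{\left(\theta - \frac{3}{2} \right)}}{51} + \frac{\log{\left(\theta^{2} + 2 \right)}}{306} - \frac{109 \sqrt{2} \operatorname{atan}{\left(\frac{\sqrt{2} \theta}{2} \right)}}{306} is an antiderivative of f.
Check: d/d\theta[\frac{13 \log{\left(\theta - 2 \right)}}{9} - \frac{74 \log{\left(\theta - \frac{3}{2} \right)}}{51} + \frac{\log{\left(\theta^{2} + 2 \right)}}{306} - \frac{109 \sqrt{2} \operatorname{atan}{\left(\frac{\sqrt{2} \theta}{2} \right)}}{306}] = \frac{15 \theta - 4}{6 \theta^{4} - 21 \theta^{3} + 30 \theta^{2} - 42 \theta + 36}, which equals f(\theta).
F(4) = - \frac{74 \log{\left(\frac{5}{2} \right)}}{51} - \frac{109 \sqrt{2} \operatorname{atan}{\left(2 \sqrt{2} \right)}}{306} + \frac{\log{\left(18 \right)}}{306} + \frac{13 \log{\left(2 \right)}}{9}; F(3) = - \frac{74 \log{\left(\frac{3}{2} \right)}}{51} - \frac{109 \sqrt{2} \operatorname{atan}{\left(\frac{3 \sqrt{2}}{2} \right)}}{306} + \frac{\log{\left(11 \right)}}{306}.
Integral = F(4) - F(3) = - \frac{74 \log{\left(\frac{5}{2} \right)}}{51} - \frac{109 \sqrt{2} \operatorname{atan}{\left(2 \sqrt{2} \right)}}{306} - \frac{\log{\left(11 \right)}}{306} + \frac{\log{\left(18 \right)}}{306} + \frac{109 \sqrt{2} \operatorname{atan}{\left(\frac{3 \sqrt{2}}{2} \right)}}{306} + \frac{74 \log{\left(\frac{3}{2} \right)}}{51} + \frac{13 \log{\left(2 \right)}}{9}.

Antiderivative: F(\theta) = \frac{13 \log{\left(\theta - 2 \right)}}{9} - \frac{74 \log{\left(\theta - \frac{3}{2} \right)}}{51} + \frac{\log{\left(\theta^{2} + 2 \right)}}{306} - \frac{109 \sqrt{2} \operatorname{atan}{\left(\frac{\sqrt{2} \theta}{2} \right)}}{306}; value = - \frac{74 \log{\left(\frac{5}{2} \right)}}{51} - \frac{109 \sqrt{2} \operatorname{atan}{\left(2 \sqrt{2} \right)}}{306} - \frac{\log{\left(11 \right)}}{306} + \frac{\log{\left(18 \right)}}{306} + \frac{109 \sqrt{2} \operatorname{atan}{\left(\frac{3 \sqrt{2}}{2} \right)}}{306} + \frac{74 \log{\left(\frac{3}{2} \right)}}{51} + \frac{13 \log{\left(2 \right)}}{9}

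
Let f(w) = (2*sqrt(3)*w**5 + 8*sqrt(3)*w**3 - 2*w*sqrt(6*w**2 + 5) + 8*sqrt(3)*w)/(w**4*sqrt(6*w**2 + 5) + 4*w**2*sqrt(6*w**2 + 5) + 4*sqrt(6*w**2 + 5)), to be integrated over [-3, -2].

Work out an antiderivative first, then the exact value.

A candidate is checked by its d/dw: the result must match f(w).
F(w) = (sqrt(3)*w**2*sqrt(6*w**2 + 5) + 2*sqrt(3)*sqrt(6*w**2 + 5) + 3)/(3*(w**2 + 2)) is an antiderivative of f.
Check: d/dw[(sqrt(3)*w**2*sqrt(6*w**2 + 5) + 2*sqrt(3)*sqrt(6*w**2 + 5) + 3)/(3*(w**2 + 2))] = (2*sqrt(3)*w**5 + 8*sqrt(3)*w**3 - 2*w*sqrt(6*w**2 + 5) + 8*sqrt(3)*w)/(w**4*sqrt(6*w**2 + 5) + 4*w**2*sqrt(6*w**2 + 5) + 4*sqrt(6*w**2 + 5)) = f(w).
F(-2) = 1/6 + sqrt(87)/3; F(-3) = 1/11 + sqrt(177)/3.
Integral = F(-2) - F(-3) = -sqrt(177)/3 + 5/66 + sqrt(87)/3.

Antiderivative: F(w) = (sqrt(3)*w**2*sqrt(6*w**2 + 5) + 2*sqrt(3)*sqrt(6*w**2 + 5) + 3)/(3*(w**2 + 2)); value = -sqrt(177)/3 + 5/66 + sqrt(87)/3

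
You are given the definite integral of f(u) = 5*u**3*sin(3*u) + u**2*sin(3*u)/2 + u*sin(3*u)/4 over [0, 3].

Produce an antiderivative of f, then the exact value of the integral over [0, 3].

Integrate term by term and add the pieces.
F(u) = -5*u**3*cos(3*u)/3 + 5*u**2*sin(3*u)/3 - u**2*cos(3*u)/6 + u*sin(3*u)/9 + 37*u*cos(3*u)/36 - 37*sin(3*u)/108 + cos(3*u)/27 is an antiderivative of f.
Check: d/du[-5*u**3*cos(3*u)/3 + 5*u**2*sin(3*u)/3 - u**2*cos(3*u)/6 + u*sin(3*u)/9 + 37*u*cos(3*u)/36 - 37*sin(3*u)/108 + cos(3*u)/27] = 5*u**3*sin(3*u) + u**2*sin(3*u)/2 + u*sin(3*u)/4 = f(u).
F(3) = 1619*sin(9)/108 - 4685*cos(9)/108; F(0) = 1/27.
Integral = F(3) - F(0) = -1/27 + 1619*sin(9)/108 - 4685*cos(9)/108.

Antiderivative: F(u) = -5*u**3*cos(3*u)/3 + 5*u**2*sin(3*u)/3 - u**2*cos(3*u)/6 + u*sin(3*u)/9 + 37*u*cos(3*u)/36 - 37*sin(3*u)/108 + cos(3*u)/27; value = -1/27 + 1619*sin(9)/108 - 4685*cos(9)/108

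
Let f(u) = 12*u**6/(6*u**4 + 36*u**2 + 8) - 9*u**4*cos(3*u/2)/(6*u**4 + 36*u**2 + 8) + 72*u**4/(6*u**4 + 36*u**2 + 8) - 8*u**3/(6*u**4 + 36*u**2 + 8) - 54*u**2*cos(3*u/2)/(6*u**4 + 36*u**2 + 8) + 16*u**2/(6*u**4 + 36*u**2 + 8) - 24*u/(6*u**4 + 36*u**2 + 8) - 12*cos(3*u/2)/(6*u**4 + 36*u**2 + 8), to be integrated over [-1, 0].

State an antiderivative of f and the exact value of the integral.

Antiderivative: F(u) = 2*u**3/3 - log(u**4/2 + 3*u**2 + 2/3)/3 - sin(3*u/2); value = -sin(3/2) - log(2/3)/3 + log(25/6)/3 + 2/3

Integrate term by term and add the pieces.
F(u) = 2*u**3/3 - log(u**4/2 + 3*u**2 + 2/3)/3 - sin(3*u/2) is an antiderivative of f.
Check: d/du[2*u**3/3 - log(u**4/2 + 3*u**2 + 2/3)/3 - sin(3*u/2)] = (12*u**6 - 9*u**4*cos(3*u/2) + 72*u**4 - 8*u**3 - 54*u**2*cos(3*u/2) + 16*u**2 - 24*u - 12*cos(3*u/2))/(6*u**4 + 36*u**2 + 8), which equals f(u).
F(0) = -log(2/3)/3; F(-1) = -2/3 - log(25/6)/3 + sin(3/2).
Integral = F(0) - F(-1) = -sin(3/2) - log(2/3)/3 + log(25/6)/3 + 2/3.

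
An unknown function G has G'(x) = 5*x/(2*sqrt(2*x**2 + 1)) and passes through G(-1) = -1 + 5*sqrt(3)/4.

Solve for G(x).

G(x) = (5*sqrt(2*x**2 + 1) - 4)/4

The substitution u = 2*x**2 + 1 works: G'(x) is exactly (dG/du)*(du/dx) for that inner function.
A general antiderivative is 5*sqrt(2*x**2 + 1)/4 + C.
The condition gives C = -1 + 5*sqrt(3)/4 - (5*sqrt(3)/4) = -1.
So G(x) = (5*sqrt(2*x**2 + 1) - 4)/4.
Check: d/dx[(5*sqrt(2*x**2 + 1) - 4)/4] = 5*x/(2*sqrt(2*x**2 + 1)) = G'(x).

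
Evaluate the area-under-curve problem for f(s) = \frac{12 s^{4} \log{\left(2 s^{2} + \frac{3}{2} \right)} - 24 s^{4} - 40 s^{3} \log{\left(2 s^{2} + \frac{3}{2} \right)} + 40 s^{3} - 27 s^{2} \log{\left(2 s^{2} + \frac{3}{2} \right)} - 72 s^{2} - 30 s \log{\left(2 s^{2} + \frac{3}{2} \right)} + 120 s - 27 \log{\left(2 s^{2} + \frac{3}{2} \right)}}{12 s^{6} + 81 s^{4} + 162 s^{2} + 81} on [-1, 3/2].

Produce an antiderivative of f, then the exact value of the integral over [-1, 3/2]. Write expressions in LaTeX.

Recover f(s) by differentiating a candidate F(s); any mismatch rules it out.
F(s) = \frac{- 3 s \log{\left(2 s^{2} + \frac{3}{2} \right)} + 5 \log{\left(2 s^{2} + \frac{3}{2} \right)}}{3 s^{2} + 9} is an antiderivative of f.
Check: d/ds[\frac{- 3 s \log{\left(2 s^{2} + \frac{3}{2} \right)} + 5 \log{\left(2 s^{2} + \frac{3}{2} \right)}}{3 s^{2} + 9}] = \frac{12 s^{4} \log{\left(2 s^{2} + \frac{3}{2} \right)} - 24 s^{4} - 40 s^{3} \log{\left(2 s^{2} + \frac{3}{2} \right)} + 40 s^{3} - 27 s^{2} \log{\left(2 s^{2} + \frac{3}{2} \right)} - 72 s^{2} - 30 s \log{\left(2 s^{2} + \frac{3}{2} \right)} + 120 s - 27 \log{\left(2 s^{2} + \frac{3}{2} \right)}}{12 s^{6} + 81 s^{4} + 162 s^{2} + 81} = f(s).
F(3/2) = \frac{2 \log{\left(6 \right)}}{63}; F(-1) = \frac{2 \log{\left(\frac{7}{2} \right)}}{3}.
Integral = F(3/2) - F(-1) = - \frac{2 \log{\left(\frac{7}{2} \right)}}{3} + \frac{2 \log{\left(6 \right)}}{63}.

Antiderivative: F(s) = \frac{- 3 s \log{\left(2 s^{2} + \frac{3}{2} \right)} + 5 \log{\left(2 s^{2} + \frac{3}{2} \right)}}{3 s^{2} + 9}; value = - \frac{2 \log{\left(\frac{7}{2} \right)}}{3} + \frac{2 \log{\left(6 \right)}}{63}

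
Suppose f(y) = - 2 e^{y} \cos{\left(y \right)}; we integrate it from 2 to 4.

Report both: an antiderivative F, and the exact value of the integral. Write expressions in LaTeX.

Antiderivative: F(y) = - e^{y} \sin{\left(y \right)} - e^{y} \cos{\left(y \right)}; value = e^{2} \cos{\left(2 \right)} + e^{2} \sin{\left(2 \right)} - e^{4} \cos{\left(4 \right)} - e^{4} \sin{\left(4 \right)}

An antiderivative F(y) passes only if d/dy[F] lands on f(y) exactly.
F(y) = - e^{y} \sin{\left(y \right)} - e^{y} \cos{\left(y \right)} is an antiderivative of f.
Check: d/dy[- e^{y} \sin{\left(y \right)} - e^{y} \cos{\left(y \right)}] = - 2 e^{y} \cos{\left(y \right)} = f(y).
F(4) = - e^{4} \cos{\left(4 \right)} - e^{4} \sin{\left(4 \right)}; F(2) = - e^{2} \sin{\left(2 \right)} - e^{2} \cos{\left(2 \right)}.
Integral = F(4) - F(2) = e^{2} \cos{\left(2 \right)} + e^{2} \sin{\left(2 \right)} - e^{4} \cos{\left(4 \right)} - e^{4} \sin{\left(4 \right)}.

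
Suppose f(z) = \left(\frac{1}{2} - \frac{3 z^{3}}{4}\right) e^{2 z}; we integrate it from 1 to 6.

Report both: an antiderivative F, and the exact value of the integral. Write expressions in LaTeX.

Antiderivative: F(z) = - \frac{3 z^{3} e^{2 z}}{8} + \frac{9 z^{2} e^{2 z}}{16} - \frac{9 z e^{2 z}}{16} + \frac{17 e^{2 z}}{32}; value = - \frac{2035 e^{12}}{32} - \frac{5 e^{2}}{32}

Recognize the product-rule pattern: f = u'v + uv' with u = - \frac{3 z^{3}}{8} + \frac{9 z^{2}}{16} - \frac{9 z}{16} + \frac{17}{32}, v = e^{2 z}, so integration by parts undoes it.
F(z) = - \frac{3 z^{3} e^{2 z}}{8} + \frac{9 z^{2} e^{2 z}}{16} - \frac{9 z e^{2 z}}{16} + \frac{17 e^{2 z}}{32} is an antiderivative of f.
Check: d/dz[- \frac{3 z^{3} e^{2 z}}{8} + \frac{9 z^{2} e^{2 z}}{16} - \frac{9 z e^{2 z}}{16} + \frac{17 e^{2 z}}{32}] = - \frac{3 z^{3} e^{2 z}}{4} + \frac{e^{2 z}}{2}, which equals f(z).
F(6) = - \frac{2035 e^{12}}{32}; F(1) = \frac{5 e^{2}}{32}.
Integral = F(6) - F(1) = - \frac{2035 e^{12}}{32} - \frac{5 e^{2}}{32}.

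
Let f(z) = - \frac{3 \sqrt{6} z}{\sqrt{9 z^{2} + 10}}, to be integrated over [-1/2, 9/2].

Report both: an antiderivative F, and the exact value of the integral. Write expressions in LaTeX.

f matches the chain-rule pattern g'(h)*h' with inner function h(z) = \frac{3 z^{2}}{2} + \frac{5}{3}; substituting u = h(z) collapses the integral.
F(z) = - \frac{\sqrt{6} \sqrt{9 z^{2} + 10}}{3} is an antiderivative of f.
Check: d/dz[- \frac{\sqrt{6} \sqrt{9 z^{2} + 10}}{3}] = - \frac{3 \sqrt{6} z}{\sqrt{9 z^{2} + 10}} = f(z).
F(9/2) = - \frac{\sqrt{4614}}{6}; F(-1/2) = - \frac{7 \sqrt{6}}{6}.
Integral = F(9/2) - F(-1/2) = - \frac{\sqrt{4614}}{6} + \frac{7 \sqrt{6}}{6}.

Antiderivative: F(z) = - \frac{\sqrt{6} \sqrt{9 z^{2} + 10}}{3}; value = - \frac{\sqrt{4614}}{6} + \frac{7 \sqrt{6}}{6}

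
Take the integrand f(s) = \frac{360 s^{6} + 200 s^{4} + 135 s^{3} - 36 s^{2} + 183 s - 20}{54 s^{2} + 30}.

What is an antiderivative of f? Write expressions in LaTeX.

An antiderivative is F(s) = \frac{4 s^{5}}{3} + \frac{5 s^{2}}{4} - \frac{2 s}{3} + \log{\left(3 s^{2} + \frac{5}{3} \right)}.

For F(s) to be correct the identity F'(s) - f(s) = 0 must hold.
Check: d/ds[\frac{4 s^{5}}{3} + \frac{5 s^{2}}{4} - \frac{2 s}{3} + \log{\left(3 s^{2} + \frac{5}{3} \right)}] = \frac{360 s^{6} + 200 s^{4} + 135 s^{3} - 36 s^{2} + 183 s - 20}{54 s^{2} + 30} = f(s).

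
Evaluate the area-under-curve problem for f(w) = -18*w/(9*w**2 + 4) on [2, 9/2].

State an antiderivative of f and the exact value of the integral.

f matches the chain-rule pattern g'(h)*h' with inner function h(w) = 3*w**2 + 4/3; substituting u = h(w) collapses the integral.
F(w) = -log(3*w**2 + 4/3) is an antiderivative of f.
Check: d/dw[-log(3*w**2 + 4/3)] = -18*w/(9*w**2 + 4) = f(w).
F(9/2) = -log(745/12); F(2) = -log(40/3).
Integral = F(9/2) - F(2) = -log(745/12) + log(40/3).

Antiderivative: F(w) = -log(3*w**2 + 4/3); value = -log(745/12) + log(40/3)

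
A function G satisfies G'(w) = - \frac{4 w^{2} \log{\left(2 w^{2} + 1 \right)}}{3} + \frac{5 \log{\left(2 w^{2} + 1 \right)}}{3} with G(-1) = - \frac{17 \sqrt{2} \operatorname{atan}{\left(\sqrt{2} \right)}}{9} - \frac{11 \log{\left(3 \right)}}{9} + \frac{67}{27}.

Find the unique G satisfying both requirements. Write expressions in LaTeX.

Integrate term by term and add the pieces.
A general antiderivative is \frac{8 w^{3}}{27} - \frac{34 w}{9} + \left(- \frac{4 w^{3}}{9} + \frac{5 w}{3}\right) \log{\left(2 w^{2} + 1 \right)} + \frac{17 \sqrt{2} \operatorname{atan}{\left(\sqrt{2} w \right)}}{9} + C.
The condition gives C = - \frac{17 \sqrt{2} \operatorname{atan}{\left(\sqrt{2} \right)}}{9} - \frac{11 \log{\left(3 \right)}}{9} + \frac{67}{27} - (- \frac{17 \sqrt{2} \operatorname{atan}{\left(\sqrt{2} \right)}}{9} - \frac{11 \log{\left(3 \right)}}{9} + \frac{94}{27}) = -1.
So G(w) = \frac{8 w^{3}}{27} - \frac{34 w}{9} + \left(- \frac{4 w^{3}}{9} + \frac{5 w}{3}\right) \log{\left(2 w^{2} + 1 \right)} + \frac{17 \sqrt{2} \operatorname{atan}{\left(\sqrt{2} w \right)}}{9} - 1.
Check: d/dw[\frac{8 w^{3}}{27} - \frac{34 w}{9} + \left(- \frac{4 w^{3}}{9} + \frac{5 w}{3}\right) \log{\left(2 w^{2} + 1 \right)} + \frac{17 \sqrt{2} \operatorname{atan}{\left(\sqrt{2} w \right)}}{9} - 1] = - \frac{4 w^{2} \log{\left(2 w^{2} + 1 \right)}}{3} + \frac{5 \log{\left(2 w^{2} + 1 \right)}}{3} = G'(w).

G(w) = \frac{8 w^{3}}{27} - \frac{34 w}{9} + \left(- \frac{4 w^{3}}{9} + \frac{5 w}{3}\right) \log{\left(2 w^{2} + 1 \right)} + \frac{17 \sqrt{2} \operatorname{atan}{\left(\sqrt{2} w \right)}}{9} - 1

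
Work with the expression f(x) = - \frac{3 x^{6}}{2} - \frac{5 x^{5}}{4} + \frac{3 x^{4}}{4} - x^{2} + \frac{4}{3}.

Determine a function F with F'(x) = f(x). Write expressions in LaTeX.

An antiderivative is F(x) = - \frac{3 x^{7}}{14} - \frac{5 x^{6}}{24} + \frac{3 x^{5}}{20} - \frac{x^{3}}{3} + \frac{4 x}{3}.

The integrand splits into summands that can be handled one at a time.
Check: d/dx[- \frac{3 x^{7}}{14} - \frac{5 x^{6}}{24} + \frac{3 x^{5}}{20} - \frac{x^{3}}{3} + \frac{4 x}{3}] = - \frac{3 x^{6}}{2} - \frac{5 x^{5}}{4} + \frac{3 x^{4}}{4} - x^{2} + \frac{4}{3} = f(x).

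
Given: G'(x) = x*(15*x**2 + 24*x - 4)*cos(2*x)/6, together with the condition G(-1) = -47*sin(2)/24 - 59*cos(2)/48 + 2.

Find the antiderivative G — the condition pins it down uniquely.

A candidate passes only if d/dx[G] lands on the given G'(x) exactly.
A general antiderivative is 5*x**3*sin(2*x)/4 + 2*x**2*sin(2*x) + 15*x**2*cos(2*x)/8 - 53*x*sin(2*x)/24 + 2*x*cos(2*x) - sin(2*x) - 53*cos(2*x)/48 + C.
The condition gives C = -47*sin(2)/24 - 59*cos(2)/48 + 2 - (-47*sin(2)/24 - 59*cos(2)/48) = 2.
So G(x) = 5*x**3*sin(2*x)/4 + 2*x**2*sin(2*x) + 15*x**2*cos(2*x)/8 - 53*x*sin(2*x)/24 + 2*x*cos(2*x) - sin(2*x) - 53*cos(2*x)/48 + 2.
Check: d/dx[5*x**3*sin(2*x)/4 + 2*x**2*sin(2*x) + 15*x**2*cos(2*x)/8 - 53*x*sin(2*x)/24 + 2*x*cos(2*x) - sin(2*x) - 53*cos(2*x)/48 + 2] = 5*x**3*cos(2*x)/2 + 4*x**2*cos(2*x) - 2*x*cos(2*x)/3, which equals G'(x).

G(x) = 5*x**3*sin(2*x)/4 + 2*x**2*sin(2*x) + 15*x**2*cos(2*x)/8 - 53*x*sin(2*x)/24 + 2*x*cos(2*x) - sin(2*x) - 53*cos(2*x)/48 + 2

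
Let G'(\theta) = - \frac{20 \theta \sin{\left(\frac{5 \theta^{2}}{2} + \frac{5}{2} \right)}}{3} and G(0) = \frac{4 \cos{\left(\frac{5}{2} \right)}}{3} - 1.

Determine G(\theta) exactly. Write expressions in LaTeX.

G'(\theta) matches the chain-rule pattern g'(h)*h' with inner function h(\theta) = \frac{5 \theta^{2}}{2} + \frac{5}{2}; substituting u = h(\theta) collapses the integral.
A general antiderivative is \frac{4 \cos{\left(\frac{5 \theta^{2}}{2} + \frac{5}{2} \right)}}{3} + C.
The condition gives C = \frac{4 \cos{\left(\frac{5}{2} \right)}}{3} - 1 - (\frac{4 \cos{\left(\frac{5}{2} \right)}}{3}) = -1.
So G(\theta) = \frac{4 \cos{\left(\frac{5 \theta^{2}}{2} + \frac{5}{2} \right)}}{3} - 1.
Check: d/d\theta[\frac{4 \cos{\left(\frac{5 \theta^{2}}{2} + \frac{5}{2} \right)}}{3} - 1] = - \frac{20 \theta \sin{\left(\frac{5 \theta^{2}}{2} + \frac{5}{2} \right)}}{3} = G'(\theta).

G(\theta) = \frac{4 \cos{\left(\frac{5 \theta^{2}}{2} + \frac{5}{2} \right)}}{3} - 1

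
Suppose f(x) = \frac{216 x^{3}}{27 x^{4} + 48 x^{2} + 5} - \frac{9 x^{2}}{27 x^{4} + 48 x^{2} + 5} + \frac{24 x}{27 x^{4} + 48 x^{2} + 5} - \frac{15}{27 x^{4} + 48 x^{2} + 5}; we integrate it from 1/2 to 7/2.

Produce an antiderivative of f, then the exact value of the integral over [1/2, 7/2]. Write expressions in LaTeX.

The integrand splits into summands that can be handled one at a time.
F(x) = 4 \log{\left(\frac{3 x^{2}}{2} + \frac{5}{2} \right)} - \operatorname{atan}{\left(3 x \right)} is an antiderivative of f.
Check: d/dx[4 \log{\left(\frac{3 x^{2}}{2} + \frac{5}{2} \right)} - \operatorname{atan}{\left(3 x \right)}] = \frac{216 x^{3} - 9 x^{2} + 24 x - 15}{27 x^{4} + 48 x^{2} + 5}, which equals f(x).
F(7/2) = - \operatorname{atan}{\left(\frac{21}{2} \right)} + 4 \log{\left(\frac{167}{8} \right)}; F(1/2) = - \operatorname{atan}{\left(\frac{3}{2} \right)} + 4 \log{\left(\frac{23}{8} \right)}.
Integral = F(7/2) - F(1/2) = - 4 \log{\left(\frac{23}{8} \right)} - \operatorname{atan}{\left(\frac{21}{2} \right)} + \operatorname{atan}{\left(\frac{3}{2} \right)} + 4 \log{\left(\frac{167}{8} \right)}.

Antiderivative: F(x) = 4 \log{\left(\frac{3 x^{2}}{2} + \frac{5}{2} \right)} - \operatorname{atan}{\left(3 x \right)}; value = - 4 \log{\left(\frac{23}{8} \right)} - \operatorname{atan}{\left(\frac{21}{2} \right)} + \operatorname{atan}{\left(\frac{3}{2} \right)} + 4 \log{\left(\frac{167}{8} \right)}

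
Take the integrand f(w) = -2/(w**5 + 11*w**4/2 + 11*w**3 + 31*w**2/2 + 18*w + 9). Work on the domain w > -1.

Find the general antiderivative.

F(w) = 2*(-187*log(w + 1) + 176*log(w + 3/2) - 17*log(w + 3) + 14*log(w**2 + 2) + 13*sqrt(2)*atan(sqrt(2)*w/2))/561 + C

Factor the denominator ((w + 1)*(w + 3)*(2*w + 3)*(w**2 + 2)) and decompose: f = 4*(14*w + 13)/(561*(w**2 + 2)) + 64/(51*(2*w + 3)) - 2/(33*(w + 3)) - 2/(3*(w + 1)); each piece integrates to a log, atan, or power term.
Check: d/dw[2*(-187*log(w + 1) + 176*log(w + 3/2) - 17*log(w + 3) + 14*log(w**2 + 2) + 13*sqrt(2)*atan(sqrt(2)*w/2))/561] = -4/(2*w**5 + 11*w**4 + 22*w**3 + 31*w**2 + 36*w + 18), which equals f(w).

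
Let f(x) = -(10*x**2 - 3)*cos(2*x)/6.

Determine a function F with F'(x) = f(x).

An antiderivative is F(x) = -5*x**2*sin(2*x)/6 - 5*x*cos(2*x)/6 + 2*sin(2*x)/3.

Check any antiderivative F(x) by computing F'(x) and comparing it with f(x).
Check: d/dx[-5*x**2*sin(2*x)/6 - 5*x*cos(2*x)/6 + 2*sin(2*x)/3] = -5*x**2*cos(2*x)/3 + cos(2*x)/2, which equals f(x).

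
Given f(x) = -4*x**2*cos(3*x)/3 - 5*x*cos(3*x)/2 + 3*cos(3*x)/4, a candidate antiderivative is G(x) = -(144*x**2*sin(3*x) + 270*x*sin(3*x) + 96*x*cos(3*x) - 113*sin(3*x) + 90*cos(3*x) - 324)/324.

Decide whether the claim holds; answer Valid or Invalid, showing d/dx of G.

Valid - differentiating G returns exactly f.

d/dx[G] = -4*x**2*cos(3*x)/3 - 5*x*cos(3*x)/2 + 3*cos(3*x)/4
This equals f(x) exactly, so the claim holds.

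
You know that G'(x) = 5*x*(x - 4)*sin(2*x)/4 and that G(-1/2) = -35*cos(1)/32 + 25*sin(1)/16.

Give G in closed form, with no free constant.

Since d/dx undoes antidifferentiation here, G(x) must give back the stated G'(x).
A general antiderivative is -5*x**2*cos(2*x)/8 + 5*x*sin(2*x)/8 + 5*x*cos(2*x)/2 - 5*sin(2*x)/4 + 5*cos(2*x)/16 + C.
The condition gives C = -35*cos(1)/32 + 25*sin(1)/16 - (-35*cos(1)/32 + 25*sin(1)/16) = 0.
So G(x) = -5*x**2*cos(2*x)/8 + 5*x*sin(2*x)/8 + 5*x*cos(2*x)/2 - 5*sin(2*x)/4 + 5*cos(2*x)/16.
Check: d/dx[-5*x**2*cos(2*x)/8 + 5*x*sin(2*x)/8 + 5*x*cos(2*x)/2 - 5*sin(2*x)/4 + 5*cos(2*x)/16] = 5*x**2*sin(2*x)/4 - 5*x*sin(2*x), which equals G'(x).

G(x) = -5*x**2*cos(2*x)/8 + 5*x*sin(2*x)/8 + 5*x*cos(2*x)/2 - 5*sin(2*x)/4 + 5*cos(2*x)/16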